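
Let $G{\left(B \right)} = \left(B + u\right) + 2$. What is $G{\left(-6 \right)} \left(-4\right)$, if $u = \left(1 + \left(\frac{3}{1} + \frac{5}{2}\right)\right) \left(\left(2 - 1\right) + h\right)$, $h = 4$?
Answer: $-114$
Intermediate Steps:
$u = \frac{65}{2}$ ($u = \left(1 + \left(\frac{3}{1} + \frac{5}{2}\right)\right) \left(\left(2 - 1\right) + 4\right) = \left(1 + \left(3 \cdot 1 + 5 \cdot \frac{1}{2}\right)\right) \left(1 + 4\right) = \left(1 + \left(3 + \frac{5}{2}\right)\right) 5 = \left(1 + \frac{11}{2}\right) 5 = \frac{13}{2} \cdot 5 = \frac{65}{2} \approx 32.5$)
$G{\left(B \right)} = \frac{69}{2} + B$ ($G{\left(B \right)} = \left(B + \frac{65}{2}\right) + 2 = \left(\frac{65}{2} + B\right) + 2 = \frac{69}{2} + B$)
$G{\left(-6 \right)} \left(-4\right) = \left(\frac{69}{2} - 6\right) \left(-4\right) = \frac{57}{2} \left(-4\right) = -114$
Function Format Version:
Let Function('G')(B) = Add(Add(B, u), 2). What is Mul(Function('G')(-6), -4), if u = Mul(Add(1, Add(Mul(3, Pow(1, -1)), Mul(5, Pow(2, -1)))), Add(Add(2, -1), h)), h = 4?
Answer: -114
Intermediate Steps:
u = Rational(65, 2) (u = Mul(Add(1, Add(Mul(3, Pow(1, -1)), Mul(5, Pow(2, -1)))), Add(Add(2, -1), 4)) = Mul(Add(1, Add(Mul(3, 1), Mul(5, Rational(1, 2)))), Add(1, 4)) = Mul(Add(1, Add(3, Rational(5, 2))), 5) = Mul(Add(1, Rational(11, 2)), 5) = Mul(Rational(13, 2), 5) = Rational(65, 2) ≈ 32.500)
Function('G')(B) = Add(Rational(69, 2), B) (Function('G')(B) = Add(Add(B, Rational(65, 2)), 2) = Add(Add(Rational(65, 2), B), 2) = Add(Rational(69, 2), B))
Mul(Function('G')(-6), -4) = Mul(Add(Rational(69, 2), -6), -4) = Mul(Rational(57, 2), -4) = -114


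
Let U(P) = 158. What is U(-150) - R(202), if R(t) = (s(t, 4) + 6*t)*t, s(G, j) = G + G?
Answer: -326274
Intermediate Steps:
s(G, j) = 2*G
R(t) = 8*t² (R(t) = (2*t + 6*t)*t = (8*t)*t = 8*t²)
U(-150) - R(202) = 158 - 8*202² = 158 - 8*40804 = 158 - 1*326432 = 158 - 326432 = -326274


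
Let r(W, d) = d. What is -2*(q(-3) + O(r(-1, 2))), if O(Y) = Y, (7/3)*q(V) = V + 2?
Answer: -22/7 ≈ -3.1429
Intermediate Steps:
q(V) = 6/7 + 3*V/7 (q(V) = 3*(V + 2)/7 = 3*(2 + V)/7 = 6/7 + 3*V/7)
-2*(q(-3) + O(r(-1, 2))) = -2*((6/7 + (3/7)*(-3)) + 2) = -2*((6/7 - 9/7) + 2) = -2*(-3/7 + 2) = -2*11/7 = -22/7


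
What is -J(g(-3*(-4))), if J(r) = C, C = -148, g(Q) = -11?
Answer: 148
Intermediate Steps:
J(r) = -148
-J(g(-3*(-4))) = -1*(-148) = 148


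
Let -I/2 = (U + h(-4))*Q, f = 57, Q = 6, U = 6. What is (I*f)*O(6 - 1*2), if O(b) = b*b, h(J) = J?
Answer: -21888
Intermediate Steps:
O(b) = b**2
I = -24 (I = -2*(6 - 4)*6 = -4*6 = -2*12 = -24)
(I*f)*O(6 - 1*2) = (-24*57)*(6 - 1*2)**2 = -1368*(6 - 2)**2 = -1368*4**2 = -1368*16 = -21888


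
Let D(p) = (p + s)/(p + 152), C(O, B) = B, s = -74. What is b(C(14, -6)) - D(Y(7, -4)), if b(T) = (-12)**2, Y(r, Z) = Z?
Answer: 10695/74 ≈ 144.53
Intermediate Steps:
D(p) = (-74 + p)/(152 + p) (D(p) = (p - 74)/(p + 152) = (-74 + p)/(152 + p))
b(T) = 144
b(C(14, -6)) - D(Y(7, -4)) = 144 - (-74 - 4)/(152 - 4) = 144 - (-78)/148 = 144 - 1*(-39/74) = 144 + 39/74 = 10695/74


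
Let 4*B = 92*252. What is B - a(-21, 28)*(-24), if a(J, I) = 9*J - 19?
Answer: 804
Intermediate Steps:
B = 5796 (B = (92*252)/4 = (¼)*23184 = 5796)
a(J, I) = -19 + 9*J
B - a(-21, 28)*(-24) = 5796 - (-19 + 9*(-21))*(-24) = 5796 - (-19 - 189)*(-24) = 5796 - (-208)*(-24) = 5796 - 1*4992 = 5796 - 4992 = 804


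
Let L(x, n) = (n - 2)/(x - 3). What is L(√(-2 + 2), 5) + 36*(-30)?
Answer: -1081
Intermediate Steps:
L(x, n) = (-2 + n)/(-3 + x)
L(√(-2 + 2), 5) + 36*(-30) = (-2 + 5)/(-3 + √(-2 + 2)) + 36*(-30) = 3/(-3 + √0) - 1080 = 3/(-3 + 0) - 1080 = 3/(-3) - 1080 = -⅓*3 - 1080 = -1 - 1080 = -1081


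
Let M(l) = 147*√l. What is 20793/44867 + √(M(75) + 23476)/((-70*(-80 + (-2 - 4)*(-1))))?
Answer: 20793/44867 + √(23476 + 735*√3)/5180 ≈ 0.49381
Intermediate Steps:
20793/44867 + √(M(75) + 23476)/((-70*(-80 + (-2 - 4)*(-1)))) = 20793/44867 + √(147*√75 + 23476)/((-70*(-80 + (-2 - 4)*(-1)))) = 20793*(1/44867) + √(147*(5*√3) + 23476)/((-70*(-80 - 6*(-1)))) = 20793/44867 + √(735*√3 + 23476)/((-70*(-80 + 6))) = 20793/44867 + √(23476 + 735*√3)/((-70*(-74))) = 20793/44867 + √(23476 + 735*√3)/5180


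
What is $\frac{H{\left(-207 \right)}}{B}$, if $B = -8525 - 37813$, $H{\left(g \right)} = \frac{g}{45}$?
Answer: $\frac{23}{231690} \approx 9.9271 \cdot 10^{-5}$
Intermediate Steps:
$H{\left(g \right)} = \frac{g}{45}$ ($H{\left(g \right)} = g \frac{1}{45} = \frac{g}{45}$)
$B = -46338$
$\frac{H{\left(-207 \right)}}{B} = \frac{\frac{1}{45} \left(-207\right)}{-46338} = \left(- \frac{23}{5}\right) \left(- \frac{1}{46338}\right) = \frac{23}{231690}$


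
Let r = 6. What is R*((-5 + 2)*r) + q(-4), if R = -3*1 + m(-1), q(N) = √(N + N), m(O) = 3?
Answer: 2*I*√2 ≈ 2.8284*I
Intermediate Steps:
q(N) = √2*√N (q(N) = √(2*N) = √2*√N)
R = 0 (R = -3*1 + 3 = -3 + 3 = 0)
R*((-5 + 2)*r) + q(-4) = 0*((-5 + 2)*6) + √2*√(-4) = 0*(-3*6) + √2*(2*I) = 0*(-18) + 2*I*√2 = 0 + 2*I*√2 = 2*I*√2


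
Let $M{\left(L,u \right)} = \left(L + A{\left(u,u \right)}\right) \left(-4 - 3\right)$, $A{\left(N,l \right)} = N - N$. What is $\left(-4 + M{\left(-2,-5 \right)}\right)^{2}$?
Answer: $100$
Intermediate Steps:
$A{\left(N,l \right)} = 0$
$M{\left(L,u \right)} = - 7 L$ ($M{\left(L,u \right)} = \left(L + 0\right) \left(-4 - 3\right) = L \left(-7\right) = - 7 L$)
$\left(-4 + M{\left(-2,-5 \right)}\right)^{2} = \left(-4 - -14\right)^{2} = \left(-4 + 14\right)^{2} = 10^{2} = 100$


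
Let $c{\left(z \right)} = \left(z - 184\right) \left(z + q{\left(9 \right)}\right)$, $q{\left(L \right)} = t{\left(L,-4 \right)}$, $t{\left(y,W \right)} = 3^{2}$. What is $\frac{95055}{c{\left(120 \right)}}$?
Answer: $- \frac{31685}{2752} \approx -11.513$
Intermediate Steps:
$t{\left(y,W \right)} = 9$
$q{\left(L \right)} = 9$
$c{\left(z \right)} = \left(-184 + z\right) \left(9 + z\right)$ ($c{\left(z \right)} = \left(z - 184\right) \left(z + 9\right) = \left(-184 + z\right) \left(9 + z\right)$)
$\frac{95055}{c{\left(120 \right)}} = \frac{95055}{-1656 + 120^{2} - 21000} = \frac{95055}{-1656 + 14400 - 21000} = \frac{95055}{-8256} = 95055 \left(- \frac{1}{8256}\right) = - \frac{31685}{2752}$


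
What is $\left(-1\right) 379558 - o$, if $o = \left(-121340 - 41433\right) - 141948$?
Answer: $-74837$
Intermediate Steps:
$o = -304721$ ($o = -162773 - 141948 = -304721$)
$\left(-1\right) 379558 - o = \left(-1\right) 379558 - -304721 = -379558 + 304721 = -74837$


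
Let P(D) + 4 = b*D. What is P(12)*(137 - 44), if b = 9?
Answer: 9672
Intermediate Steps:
P(D) = -4 + 9*D
P(12)*(137 - 44) = (-4 + 9*12)*(137 - 44) = (-4 + 108)*93 = 104*93 = 9672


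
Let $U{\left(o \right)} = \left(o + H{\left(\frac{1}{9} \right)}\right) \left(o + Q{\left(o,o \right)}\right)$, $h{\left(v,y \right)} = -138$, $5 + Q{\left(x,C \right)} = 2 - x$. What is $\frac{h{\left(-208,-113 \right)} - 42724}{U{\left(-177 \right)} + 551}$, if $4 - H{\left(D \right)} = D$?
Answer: $- \frac{128586}{3211} \approx -40.045$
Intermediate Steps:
$Q{\left(x,C \right)} = -3 - x$ ($Q{\left(x,C \right)} = -5 - \left(-2 + x\right) = -3 - x$)
$H{\left(D \right)} = 4 - D$
$U{\left(o \right)} = - \frac{35}{3} - 3 o$ ($U{\left(o \right)} = \left(o + \left(4 - \frac{1}{9}\right)\right) \left(o - \left(3 + o\right)\right) = \left(o + \left(4 - \frac{1}{9}\right)\right) \left(-3\right) = \left(o + \frac{35}{9}\right) \left(-3\right) = \left(\frac{35}{9} + o\right) \left(-3\right) = - \frac{35}{3} - 3 o$)
$\frac{h{\left(-208,-113 \right)} - 42724}{U{\left(-177 \right)} + 551} = \frac{-138 - 42724}{\left(- \frac{35}{3} - -531\right) + 551} = - \frac{42862}{\left(- \frac{35}{3} + 531\right) + 551} = - \frac{42862}{\frac{1558}{3} + 551} = - \frac{42862}{\frac{3211}{3}} = \left(-42862\right) \frac{3}{3211} = - \frac{128586}{3211}$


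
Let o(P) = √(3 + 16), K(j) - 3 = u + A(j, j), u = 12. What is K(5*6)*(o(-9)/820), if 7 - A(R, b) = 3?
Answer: 19*√19/820 ≈ 0.10100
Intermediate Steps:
A(R, b) = 4 (A(R, b) = 7 - 1*3 = 7 - 3 = 4)
K(j) = 19 (K(j) = 3 + (12 + 4) = 3 + 16 = 19)
o(P) = √19
K(5*6)*(o(-9)/820) = 19*(√19/820) = 19*√19/820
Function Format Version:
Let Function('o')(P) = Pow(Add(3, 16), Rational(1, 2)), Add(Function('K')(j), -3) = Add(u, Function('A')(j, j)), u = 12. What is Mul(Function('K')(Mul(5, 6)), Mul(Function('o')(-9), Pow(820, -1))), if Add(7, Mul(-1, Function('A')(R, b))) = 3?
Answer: Mul(Rational(19, 820), Pow(19, Rational(1, 2))) ≈ 0.10100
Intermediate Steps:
Function('A')(R, b) = 4 (Function('A')(R, b) = Add(7, Mul(-1, 3)) = Add(7, -3) = 4)
Function('K')(j) = 19 (Function('K')(j) = Add(3, Add(12, 4)) = Add(3, 16) = 19)
Function('o')(P) = Pow(19, Rational(1, 2))
Mul(Function('K')(Mul(5, 6)), Mul(Function('o')(-9), Pow(820, -1))) = Mul(19, Mul(Pow(19, Rational(1, 2)), Pow(820, -1))) = Mul(19, Mul(Pow(19, Rational(1, 2)), Rational(1, 820))) = Mul(19, Mul(Rational(1, 820), Pow(19, Rational(1, 2)))) = Mul(Rational(19, 820), Pow(19, Rational(1, 2)))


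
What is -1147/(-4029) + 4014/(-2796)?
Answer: -2160899/1877514 ≈ -1.1509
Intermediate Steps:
-1147/(-4029) + 4014/(-2796) = -1147*(-1/4029) + 4014*(-1/2796) = 1147/4029 - 669/466 = -2160899/1877514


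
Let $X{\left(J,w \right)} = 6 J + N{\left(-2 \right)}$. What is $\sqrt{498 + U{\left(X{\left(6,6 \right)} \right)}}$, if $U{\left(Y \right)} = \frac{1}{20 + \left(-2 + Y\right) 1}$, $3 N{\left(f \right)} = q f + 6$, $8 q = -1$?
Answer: $\frac{\sqrt{225566718}}{673} \approx 22.316$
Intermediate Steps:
$q = - \frac{1}{8}$ ($q = \frac{1}{8} \left(-1\right) = - \frac{1}{8} \approx -0.125$)
$N{\left(f \right)} = 2 - \frac{f}{24}$ ($N{\left(f \right)} = \frac{- \frac{f}{8} + 6}{3} = \frac{6 - \frac{f}{8}}{3} = 2 - \frac{f}{24}$)
$X{\left(J,w \right)} = \frac{25}{12} + 6 J$ ($X{\left(J,w \right)} = 6 J + \left(2 - - \frac{1}{12}\right) = 6 J + \left(2 + \frac{1}{12}\right) = 6 J + \frac{25}{12} = \frac{25}{12} + 6 J$)
$U{\left(Y \right)} = \frac{1}{18 + Y}$ ($U{\left(Y \right)} = \frac{1}{20 + \left(-2 + Y\right)} = \frac{1}{18 + Y}$)
$\sqrt{498 + U{\left(X{\left(6,6 \right)} \right)}} = \sqrt{498 + \frac{1}{18 + \left(\frac{25}{12} + 6 \cdot 6\right)}} = \sqrt{498 + \frac{1}{18 + \left(\frac{25}{12} + 36\right)}} = \sqrt{498 + \frac{1}{18 + \frac{457}{12}}} = \sqrt{498 + \frac{1}{\frac{673}{12}}} = \sqrt{498 + \frac{12}{673}} = \sqrt{\frac{335166}{673}} = \frac{\sqrt{225566718}}{673}$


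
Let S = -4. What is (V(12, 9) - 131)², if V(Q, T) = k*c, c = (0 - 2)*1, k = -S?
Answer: 19321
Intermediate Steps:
k = 4 (k = -1*(-4) = 4)
c = -2 (c = -2*1 = -2)
V(Q, T) = -8 (V(Q, T) = 4*(-2) = -8)
(V(12, 9) - 131)² = (-8 - 131)² = (-139)² = 19321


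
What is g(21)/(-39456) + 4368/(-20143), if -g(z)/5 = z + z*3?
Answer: -13656979/66230184 ≈ -0.20620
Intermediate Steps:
g(z) = -20*z (g(z) = -5*(z + z*3) = -5*(z + 3*z) = -20*z)
g(21)/(-39456) + 4368/(-20143) = -20*21/(-39456) + 4368/(-20143) = -420*(-1/39456) + 4368*(-1/20143) = 35/3288 - 4368/20143 = -13656979/66230184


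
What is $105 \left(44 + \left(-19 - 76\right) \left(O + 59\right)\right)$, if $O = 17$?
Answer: $-753480$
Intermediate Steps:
$105 \left(44 + \left(-19 - 76\right) \left(O + 59\right)\right) = 105 \left(44 + \left(-19 - 76\right) \left(17 + 59\right)\right) = 105 \left(44 - 7220\right) = 105 \left(-7176\right) = -753480$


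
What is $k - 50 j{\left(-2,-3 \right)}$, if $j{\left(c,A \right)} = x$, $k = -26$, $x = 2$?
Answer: $-126$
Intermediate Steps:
$j{\left(c,A \right)} = 2$
$k - 50 j{\left(-2,-3 \right)} = -26 - 100 = -126$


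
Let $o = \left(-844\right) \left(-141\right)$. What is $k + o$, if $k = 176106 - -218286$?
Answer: $513396$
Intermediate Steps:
$k = 394392$ ($k = 176106 + 218286 = 394392$)
$o = 119004$
$k + o = 394392 + 119004 = 513396$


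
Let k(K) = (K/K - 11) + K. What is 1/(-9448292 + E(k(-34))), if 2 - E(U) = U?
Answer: -1/9448246 ≈ -1.0584e-7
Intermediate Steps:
k(K) = -10 + K (k(K) = (1 - 11) + K = -10 + K)
E(U) = 2 - U
1/(-9448292 + E(k(-34))) = 1/(-9448292 + (2 - (-10 - 34))) = 1/(-9448292 + (2 - 1*(-44))) = 1/(-9448292 + (2 + 44)) = 1/(-9448292 + 46) = 1/(-9448246) = -1/9448246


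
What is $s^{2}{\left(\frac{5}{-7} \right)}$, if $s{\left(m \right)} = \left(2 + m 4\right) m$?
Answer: $\frac{900}{2401} \approx 0.37484$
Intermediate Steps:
$s{\left(m \right)} = m \left(2 + 4 m\right)$ ($s{\left(m \right)} = \left(2 + 4 m\right) m = m \left(2 + 4 m\right)$)
$s^{2}{\left(\frac{5}{-7} \right)} = \left(2 \frac{5}{-7} \left(1 + 2 \frac{5}{-7}\right)\right)^{2} = \left(2 \cdot 5 \left(- \frac{1}{7}\right) \left(1 + 2 \cdot 5 \left(- \frac{1}{7}\right)\right)\right)^{2} = \left(2 \left(- \frac{5}{7}\right) \left(1 + 2 \left(- \frac{5}{7}\right)\right)\right)^{2} = \left(2 \left(- \frac{5}{7}\right) \left(1 - \frac{10}{7}\right)\right)^{2} = \left(2 \left(- \frac{5}{7}\right) \left(- \frac{3}{7}\right)\right)^{2} = \left(\frac{30}{49}\right)^{2} = \frac{900}{2401}$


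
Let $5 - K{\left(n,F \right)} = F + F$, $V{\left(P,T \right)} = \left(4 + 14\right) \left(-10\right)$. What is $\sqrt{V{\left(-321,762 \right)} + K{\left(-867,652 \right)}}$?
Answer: $i \sqrt{1479} \approx 38.458 i$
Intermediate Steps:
$V{\left(P,T \right)} = -180$ ($V{\left(P,T \right)} = 18 \left(-10\right) = -180$)
$K{\left(n,F \right)} = 5 - 2 F$ ($K{\left(n,F \right)} = 5 - \left(F + F\right) = 5 - 2 F$)
$\sqrt{V{\left(-321,762 \right)} + K{\left(-867,652 \right)}} = \sqrt{-180 + \left(5 - 1304\right)} = \sqrt{-180 - 1299} = \sqrt{-1479} = i \sqrt{1479}$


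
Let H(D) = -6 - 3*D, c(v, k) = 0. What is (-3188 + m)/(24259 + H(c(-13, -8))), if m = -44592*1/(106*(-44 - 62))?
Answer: -8943944/68126677 ≈ -0.13128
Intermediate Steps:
m = 11148/2809 (m = -44592/(106*(-106)) = -44592/(-11236) = -44592*(-1/11236) = 11148/2809 ≈ 3.9687)
(-3188 + m)/(24259 + H(c(-13, -8))) = (-3188 + 11148/2809)/(24259 + (-6 - 3*0)) = -8943944/(2809*(24259 + (-6 + 0))) = -8943944/(2809*(24259 - 6)) = -8943944/2809/24253 = -8943944/2809*1/24253 = -8943944/68126677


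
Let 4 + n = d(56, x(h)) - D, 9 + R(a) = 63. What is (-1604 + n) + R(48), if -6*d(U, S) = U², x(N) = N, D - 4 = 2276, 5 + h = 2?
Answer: -13070/3 ≈ -4356.7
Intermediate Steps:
h = -3 (h = -5 + 2 = -3)
D = 2280 (D = 4 + 2276 = 2280)
R(a) = 54 (R(a) = -9 + 63 = 54)
d(U, S) = -U²/6
n = -8420/3 (n = -4 + (-⅙*56² - 1*2280) = -4 + (-⅙*3136 - 2280) = -4 + (-1568/3 - 2280) = -4 - 8408/3 = -8420/3 ≈ -2806.7)
(-1604 + n) + R(48) = (-1604 - 8420/3) + 54 = -13232/3 + 54 = -13070/3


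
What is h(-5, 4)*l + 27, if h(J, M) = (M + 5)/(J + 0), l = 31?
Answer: -144/5 ≈ -28.800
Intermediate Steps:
h(J, M) = (5 + M)/J
h(-5, 4)*l + 27 = ((5 + 4)/(-5))*31 + 27 = -1/5*9*31 + 27 = -9/5*31 + 27 = -279/5 + 27 = -144/5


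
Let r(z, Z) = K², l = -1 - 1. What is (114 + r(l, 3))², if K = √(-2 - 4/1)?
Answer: 11664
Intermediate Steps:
l = -2
K = I*√6 (K = √(-2 - 4*1) = √(-2 - 4) = √(-6) = I*√6 ≈ 2.4495*I)
r(z, Z) = -6 (r(z, Z) = (I*√6)² = -6)
(114 + r(l, 3))² = (114 - 6)² = 108² = 11664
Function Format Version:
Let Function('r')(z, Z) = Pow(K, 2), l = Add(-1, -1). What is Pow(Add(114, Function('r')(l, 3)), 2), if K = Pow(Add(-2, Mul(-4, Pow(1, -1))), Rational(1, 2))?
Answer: 11664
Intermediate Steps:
l = -2
K = Mul(I, Pow(6, Rational(1, 2))) (K = Pow(Add(-2, Mul(-4, 1)), Rational(1, 2)) = Pow(Add(-2, -4), Rational(1, 2)) = Pow(-6, Rational(1, 2)) = Mul(I, Pow(6, Rational(1, 2))) ≈ Mul(2.4495, I))
Function('r')(z, Z) = -6 (Function('r')(z, Z) = Pow(Mul(I, Pow(6, Rational(1, 2))), 2) = -6)
Pow(Add(114, Function('r')(l, 3)), 2) = Pow(Add(114, -6), 2) = Pow(108, 2) = 11664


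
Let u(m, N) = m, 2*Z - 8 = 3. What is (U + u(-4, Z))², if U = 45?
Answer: 1681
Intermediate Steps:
Z = 11/2 (Z = 4 + (½)*3 = 4 + 3/2 = 11/2 ≈ 5.5000)
(U + u(-4, Z))² = (45 - 4)² = 41² = 1681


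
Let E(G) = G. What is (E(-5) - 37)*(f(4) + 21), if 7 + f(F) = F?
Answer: -756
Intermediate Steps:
f(F) = -7 + F
(E(-5) - 37)*(f(4) + 21) = (-5 - 37)*((-7 + 4) + 21) = -42*(-3 + 21) = -42*18 = -756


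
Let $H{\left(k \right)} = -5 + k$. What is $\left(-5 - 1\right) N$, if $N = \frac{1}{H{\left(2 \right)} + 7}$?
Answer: $- \frac{3}{2} \approx -1.5$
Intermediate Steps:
$N = \frac{1}{4}$ ($N = \frac{1}{\left(-5 + 2\right) + 7} = \frac{1}{-3 + 7} = \frac{1}{4} \approx 0.25$)
$\left(-5 - 1\right) N = \left(-5 - 1\right) \frac{1}{4} = \left(-6\right) \frac{1}{4} = - \frac{3}{2}$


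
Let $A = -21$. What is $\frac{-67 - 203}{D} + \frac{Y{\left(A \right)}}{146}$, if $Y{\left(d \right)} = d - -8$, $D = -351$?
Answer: $\frac{1291}{1898} \approx 0.68019$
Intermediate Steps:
$Y{\left(d \right)} = 8 + d$ ($Y{\left(d \right)} = d + 8 = 8 + d$)
$\frac{-67 - 203}{D} + \frac{Y{\left(A \right)}}{146} = \frac{-67 - 203}{-351} + \frac{8 - 21}{146} = \left(-67 - 203\right) \left(- \frac{1}{351}\right) - \frac{13}{146} = \left(-270\right) \left(- \frac{1}{351}\right) - \frac{13}{146} = \frac{10}{13} - \frac{13}{146} = \frac{1291}{1898}$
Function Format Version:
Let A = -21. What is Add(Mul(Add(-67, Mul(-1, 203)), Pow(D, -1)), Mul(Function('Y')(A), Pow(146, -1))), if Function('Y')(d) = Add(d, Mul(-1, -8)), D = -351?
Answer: Rational(1291, 1898) ≈ 0.68019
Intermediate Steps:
Function('Y')(d) = Add(8, d) (Function('Y')(d) = Add(d, 8) = Add(8, d))
Add(Mul(Add(-67, Mul(-1, 203)), Pow(D, -1)), Mul(Function('Y')(A), Pow(146, -1))) = Add(Mul(Add(-67, Mul(-1, 203)), Pow(-351, -1)), Mul(Add(8, -21), Pow(146, -1))) = Add(Mul(Add(-67, -203), Rational(-1, 351)), Mul(-13, Rational(1, 146))) = Add(Mul(-270, Rational(-1, 351)), Rational(-13, 146)) = Add(Rational(10, 13), Rational(-13, 146)) = Rational(1291, 1898)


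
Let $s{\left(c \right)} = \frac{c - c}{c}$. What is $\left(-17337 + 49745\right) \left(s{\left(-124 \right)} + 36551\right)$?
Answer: $1184544808$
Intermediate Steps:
$s{\left(c \right)} = 0$ ($s{\left(c \right)} = \frac{0}{c} = 0$)
$\left(-17337 + 49745\right) \left(s{\left(-124 \right)} + 36551\right) = \left(-17337 + 49745\right) \left(0 + 36551\right) = 32408 \cdot 36551 = 1184544808$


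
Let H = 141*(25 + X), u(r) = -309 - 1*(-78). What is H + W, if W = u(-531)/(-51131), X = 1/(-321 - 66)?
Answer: 23248170617/6595899 ≈ 3524.6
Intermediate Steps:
X = -1/387 (X = 1/(-387) = -1/387 ≈ -0.0025840)
u(r) = -231 (u(r) = -309 + 78 = -231)
H = 454678/129 (H = 141*(25 - 1/387) = 141*(9674/387) = 454678/129 ≈ 3524.6)
W = 231/51131 (W = -231/(-51131) = -231*(-1/51131) = 231/51131 ≈ 0.0045178)
H + W = 454678/129 + 231/51131 = 23248170617/6595899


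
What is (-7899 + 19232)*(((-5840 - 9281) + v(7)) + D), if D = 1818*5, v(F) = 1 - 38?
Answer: -68768644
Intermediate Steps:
v(F) = -37
D = 9090
(-7899 + 19232)*(((-5840 - 9281) + v(7)) + D) = (-7899 + 19232)*(((-5840 - 9281) - 37) + 9090) = 11333*((-15121 - 37) + 9090) = 11333*(-15158 + 9090) = 11333*(-6068) = -68768644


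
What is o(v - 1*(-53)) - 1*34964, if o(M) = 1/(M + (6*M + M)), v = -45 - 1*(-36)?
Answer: -12307327/352 ≈ -34964.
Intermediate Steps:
v = -9 (v = -45 + 36 = -9)
o(M) = 1/(8*M) (o(M) = 1/(M + 7*M) = 1/(8*M))
o(v - 1*(-53)) - 1*34964 = 1/(8*(-9 - 1*(-53))) - 1*34964 = 1/(8*(-9 + 53)) - 34964 = (⅛)/44 - 34964 = (⅛)*(1/44) - 34964 = 1/352 - 34964 = -12307327/352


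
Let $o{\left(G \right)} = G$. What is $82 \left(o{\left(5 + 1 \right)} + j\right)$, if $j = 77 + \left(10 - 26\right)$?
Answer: $5494$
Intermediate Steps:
$j = 61$ ($j = 77 - 16 = 61$)
$82 \left(o{\left(5 + 1 \right)} + j\right) = 82 \left(\left(5 + 1\right) + 61\right) = 82 \left(6 + 61\right) = 82 \cdot 67 = 5494$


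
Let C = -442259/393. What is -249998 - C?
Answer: -97806955/393 ≈ -2.4887e+5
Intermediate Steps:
C = -442259/393 (C = -442259*1/393 = -442259/393 ≈ -1125.3)
-249998 - C = -249998 - 1*(-442259/393) = -249998 + 442259/393 = -97806955/393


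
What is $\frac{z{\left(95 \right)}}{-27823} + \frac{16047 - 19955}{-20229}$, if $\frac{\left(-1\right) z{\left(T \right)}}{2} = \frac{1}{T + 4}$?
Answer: $\frac{326198078}{1688494401} \approx 0.19319$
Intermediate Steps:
$z{\left(T \right)} = - \frac{2}{4 + T}$ ($z{\left(T \right)} = - \frac{2}{T + 4} = - \frac{2}{4 + T}$)
$\frac{z{\left(95 \right)}}{-27823} + \frac{16047 - 19955}{-20229} = \frac{\left(-2\right) \frac{1}{4 + 95}}{-27823} + \frac{16047 - 19955}{-20229} = - \frac{2}{99} \left(- \frac{1}{27823}\right) + \left(16047 - 19955\right) \left(- \frac{1}{20229}\right) = \left(-2\right) \frac{1}{99} \left(- \frac{1}{27823}\right) - - \frac{3908}{20229} = \left(- \frac{2}{99}\right) \left(- \frac{1}{27823}\right) + \frac{3908}{20229} = \frac{2}{2754477} + \frac{3908}{20229} = \frac{326198078}{1688494401}$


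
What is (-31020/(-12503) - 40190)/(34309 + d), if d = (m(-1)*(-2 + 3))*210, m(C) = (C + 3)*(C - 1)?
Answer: -502464550/418462907 ≈ -1.2007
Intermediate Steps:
m(C) = (-1 + C)*(3 + C) (m(C) = (3 + C)*(-1 + C) = (-1 + C)*(3 + C))
d = -840 (d = ((-3 + (-1)² + 2*(-1))*(-2 + 3))*210 = ((-3 + 1 - 2)*1)*210 = -4*1*210 = -4*210 = -840)
(-31020/(-12503) - 40190)/(34309 + d) = (-31020/(-12503) - 40190)/(34309 - 840) = (-31020*(-1/12503) - 40190)/33469 = (31020/12503 - 40190)*(1/33469) = -502464550/12503*1/33469 = -502464550/418462907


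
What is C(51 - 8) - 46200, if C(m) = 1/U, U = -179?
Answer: -8269801/179 ≈ -46200.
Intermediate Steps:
C(m) = -1/179 (C(m) = 1/(-179) = -1/179)
C(51 - 8) - 46200 = -1/179 - 46200 = -8269801/179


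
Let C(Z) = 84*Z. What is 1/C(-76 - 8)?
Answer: -1/7056 ≈ -0.00014172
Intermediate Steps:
1/C(-76 - 8) = 1/(84*(-76 - 8)) = 1/(84*(-84)) = 1/(-7056) = -1/7056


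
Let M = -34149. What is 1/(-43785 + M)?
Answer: -1/77934 ≈ -1.2831e-5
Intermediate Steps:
1/(-43785 + M) = 1/(-43785 - 34149) = 1/(-77934) = -1/77934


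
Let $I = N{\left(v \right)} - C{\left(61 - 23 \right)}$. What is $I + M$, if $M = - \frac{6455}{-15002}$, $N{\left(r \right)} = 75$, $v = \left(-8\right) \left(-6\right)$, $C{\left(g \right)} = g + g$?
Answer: $- \frac{8547}{15002} \approx -0.56972$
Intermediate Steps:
$C{\left(g \right)} = 2 g$
$v = 48$
$I = -1$ ($I = 75 - 2 \left(61 - 23\right) = 75 - 2 \cdot 38 = 75 - 76 = -1$)
$M = \frac{6455}{15002}$ ($M = \left(-6455\right) \left(- \frac{1}{15002}\right) = \frac{6455}{15002} \approx 0.43028$)
$I + M = -1 + \frac{6455}{15002} = - \frac{8547}{15002}$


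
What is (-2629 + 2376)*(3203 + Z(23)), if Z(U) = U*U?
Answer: -944196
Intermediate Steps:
Z(U) = U**2
(-2629 + 2376)*(3203 + Z(23)) = (-2629 + 2376)*(3203 + 23**2) = -253*(3203 + 529) = -253*3732 = -944196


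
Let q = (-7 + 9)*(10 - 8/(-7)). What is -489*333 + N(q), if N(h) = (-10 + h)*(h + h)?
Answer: -7952181/49 ≈ -1.6229e+5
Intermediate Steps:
q = 156/7 (q = 2*(10 - 8*(-1/7)) = 2*(10 + 8/7) = 2*(78/7) = 156/7 ≈ 22.286)
N(h) = 2*h*(-10 + h) (N(h) = (-10 + h)*(2*h) = 2*h*(-10 + h))
-489*333 + N(q) = -489*333 + 2*(156/7)*(-10 + 156/7) = -162837 + 2*(156/7)*(86/7) = -162837 + 26832/49 = -7952181/49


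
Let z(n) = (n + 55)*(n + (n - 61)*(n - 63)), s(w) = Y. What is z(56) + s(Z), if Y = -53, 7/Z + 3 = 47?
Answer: 10048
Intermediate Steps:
Z = 7/44 (Z = 7/(-3 + 47) = 7/44 ≈ 0.15909)
s(w) = -53
z(n) = (55 + n)*(n + (-63 + n)*(-61 + n)) (z(n) = (55 + n)*(n + (-61 + n)*(-63 + n)) = (55 + n)*(n + (-63 + n)*(-61 + n)))
z(56) + s(Z) = (211365 + 56³ - 2922*56 - 68*56²) - 53 = (211365 + 175616 - 163632 - 68*3136) - 53 = (211365 + 175616 - 163632 - 213248) - 53 = 10101 - 53 = 10048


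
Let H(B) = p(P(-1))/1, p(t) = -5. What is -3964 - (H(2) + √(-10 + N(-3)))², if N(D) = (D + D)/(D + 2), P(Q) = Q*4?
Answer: -3985 + 20*I ≈ -3985.0 + 20.0*I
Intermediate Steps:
P(Q) = 4*Q
N(D) = 2*D/(2 + D) (N(D) = (2*D)/(2 + D) = 2*D/(2 + D))
H(B) = -5 (H(B) = -5/1 = -5*1 = -5)
-3964 - (H(2) + √(-10 + N(-3)))² = -3964 - (-5 + √(-10 + 2*(-3)/(2 - 3)))² = -3964 - (-5 + √(-10 + 2*(-3)/(-1)))² = -3964 - (-5 + √(-10 + 2*(-3)*(-1)))² = -3964 - (-5 + √(-10 + 6))² = -3964 - (-5 + √(-4))² = -3964 - (-5 + 2*I)²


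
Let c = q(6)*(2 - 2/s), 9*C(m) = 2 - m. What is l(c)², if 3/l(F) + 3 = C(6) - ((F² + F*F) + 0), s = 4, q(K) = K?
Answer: 729/2217121 ≈ 0.00032880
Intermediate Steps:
C(m) = 2/9 - m/9 (C(m) = (2 - m)/9 = 2/9 - m/9)
c = 9 (c = 6*(2 - 2/4) = 6*(2 - 2*¼) = 6*(2 - ½) = 6*(3/2) = 9)
l(F) = 3/(-31/9 - 2*F²) (l(F) = 3/(-3 + ((2/9 - ⅑*6) - ((F² + F*F) + 0))) = 3/(-3 + ((2/9 - ⅔) - ((F² + F²) + 0))) = 3/(-3 + (-4/9 - (2*F² + 0))) = 3/(-3 + (-4/9 - 2*F²)) = 3/(-31/9 - 2*F²))
l(c)² = (-27/(31 + 18*9²))² = (-27/(31 + 18*81))² = (-27/(31 + 1458))² = (-27/1489)² = 729/2217121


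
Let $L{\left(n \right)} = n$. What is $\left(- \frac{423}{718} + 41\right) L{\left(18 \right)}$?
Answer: $\frac{261135}{359} \approx 727.4$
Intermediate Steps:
$\left(- \frac{423}{718} + 41\right) L{\left(18 \right)} = \left(- \frac{423}{718} + 41\right) 18 = \frac{29015}{718} \cdot 18 = \frac{261135}{359}$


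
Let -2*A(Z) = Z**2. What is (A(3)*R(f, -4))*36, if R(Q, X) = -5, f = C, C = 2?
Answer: 810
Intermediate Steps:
A(Z) = -Z**2/2
f = 2
(A(3)*R(f, -4))*36 = (-1/2*3**2*(-5))*36 = (-1/2*9*(-5))*36 = -9/2*(-5)*36 = (45/2)*36 = 810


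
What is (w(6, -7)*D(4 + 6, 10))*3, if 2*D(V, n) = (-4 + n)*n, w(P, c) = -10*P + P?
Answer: -4860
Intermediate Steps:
w(P, c) = -9*P
D(V, n) = n*(-4 + n)/2 (D(V, n) = ((-4 + n)*n)/2 = (n*(-4 + n))/2 = n*(-4 + n)/2)
(w(6, -7)*D(4 + 6, 10))*3 = ((-9*6)*((1/2)*10*(-4 + 10)))*3 = -27*10*6*3 = -54*30*3 = -1620*3 = -4860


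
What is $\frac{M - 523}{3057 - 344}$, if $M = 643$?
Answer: $\frac{120}{2713} \approx 0.044231$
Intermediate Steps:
$\frac{M - 523}{3057 - 344} = \frac{643 - 523}{3057 - 344} = \frac{120}{2713}$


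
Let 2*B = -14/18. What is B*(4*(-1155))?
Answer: 5390/3 ≈ 1796.7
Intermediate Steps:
B = -7/18 (B = (-14/18)/2 = (-14*1/18)/2 = (1/2)*(-7/9) = -7/18 ≈ -0.38889)
B*(4*(-1155)) = -14*(-1155)/9 = -7/18*(-4620) = 5390/3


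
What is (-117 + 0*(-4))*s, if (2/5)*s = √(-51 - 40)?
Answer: -585*I*√91/2 ≈ -2790.3*I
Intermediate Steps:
s = 5*I*√91/2 (s = 5*√(-51 - 40)/2 = 5*√(-91)/2 = 5*(I*√91)/2 = 5*I*√91/2 ≈ 23.848*I)
(-117 + 0*(-4))*s = (-117 + 0*(-4))*(5*I*√91/2) = (-117 + 0)*(5*I*√91/2) = -585*I*√91/2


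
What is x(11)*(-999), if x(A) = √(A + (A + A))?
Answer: -999*√33 ≈ -5738.8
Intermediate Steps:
x(A) = √3*√A (x(A) = √(A + 2*A) = √(3*A) = √3*√A)
x(11)*(-999) = (√3*√11)*(-999) = √33*(-999) = -999*√33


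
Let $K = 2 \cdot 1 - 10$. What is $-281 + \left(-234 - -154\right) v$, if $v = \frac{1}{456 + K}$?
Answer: $- \frac{7873}{28} \approx -281.18$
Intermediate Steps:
$K = -8$ ($K = 2 - 10 = -8$)
$v = \frac{1}{448}$ ($v = \frac{1}{456 - 8} = \frac{1}{448} \approx 0.0022321$)
$-281 + \left(-234 - -154\right) v = -281 + \left(-234 - -154\right) \frac{1}{448} = -281 + \left(-234 + 154\right) \frac{1}{448} = -281 - \frac{5}{28} = - \frac{7873}{28}$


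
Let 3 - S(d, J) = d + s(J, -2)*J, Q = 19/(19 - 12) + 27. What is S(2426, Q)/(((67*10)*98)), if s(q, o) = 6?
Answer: -18209/459620 ≈ -0.039618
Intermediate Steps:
Q = 208/7 (Q = 19/7 + 27 = 208/7 ≈ 29.714)
S(d, J) = 3 - d - 6*J (S(d, J) = 3 - (d + 6*J) = 3 + (-d - 6*J) = 3 - d - 6*J)
S(2426, Q)/(((67*10)*98)) = (3 - 1*2426 - 6*208/7)/(((67*10)*98)) = (3 - 2426 - 1248/7)/((670*98)) = -18209/7/65660 = -18209/7*1/65660 = -18209/459620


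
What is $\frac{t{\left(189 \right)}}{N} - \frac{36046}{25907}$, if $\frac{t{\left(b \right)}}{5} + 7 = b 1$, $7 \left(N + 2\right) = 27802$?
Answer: $- \frac{418309329}{359951858} \approx -1.1621$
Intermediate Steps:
$N = \frac{27788}{7}$ ($N = -2 + \frac{1}{7} \cdot 27802 = -2 + \frac{27802}{7} = \frac{27788}{7} \approx 3969.7$)
$t{\left(b \right)} = -35 + 5 b$ ($t{\left(b \right)} = -35 + 5 b 1 = -35 + 5 b$)
$\frac{t{\left(189 \right)}}{N} - \frac{36046}{25907} = \frac{-35 + 5 \cdot 189}{\frac{27788}{7}} - \frac{36046}{25907} = \left(-35 + 945\right) \frac{7}{27788} - \frac{36046}{25907} = 910 \cdot \frac{7}{27788} - \frac{36046}{25907} = \frac{3185}{13894} - \frac{36046}{25907} = - \frac{418309329}{359951858}$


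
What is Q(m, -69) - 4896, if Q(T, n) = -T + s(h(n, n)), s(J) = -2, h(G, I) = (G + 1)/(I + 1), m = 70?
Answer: -4968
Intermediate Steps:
h(G, I) = (1 + G)/(1 + I)
Q(T, n) = -2 - T (Q(T, n) = -T - 2 = -2 - T)
Q(m, -69) - 4896 = (-2 - 1*70) - 4896 = (-2 - 70) - 4896 = -72 - 4896 = -4968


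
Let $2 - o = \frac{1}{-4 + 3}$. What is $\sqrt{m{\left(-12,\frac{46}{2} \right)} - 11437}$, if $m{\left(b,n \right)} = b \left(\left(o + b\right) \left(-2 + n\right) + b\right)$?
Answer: $95 i \approx 95.0 i$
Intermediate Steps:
$o = 3$ ($o = 2 - \frac{1}{-4 + 3} = 2 - \frac{1}{-1} = 2 - -1 = 2 + 1 = 3$)
$m{\left(b,n \right)} = b \left(b + \left(-2 + n\right) \left(3 + b\right)\right)$ ($m{\left(b,n \right)} = b \left(\left(3 + b\right) \left(-2 + n\right) + b\right) = b \left(\left(-2 + n\right) \left(3 + b\right) + b\right) = b \left(b + \left(-2 + n\right) \left(3 + b\right)\right)$)
$\sqrt{m{\left(-12,\frac{46}{2} \right)} - 11437} = \sqrt{- 12 \left(-6 - -12 + 3 \cdot \frac{46}{2} - 12 \cdot \frac{46}{2}\right) - 11437} = \sqrt{- 12 \left(-6 + 12 + 3 \cdot 46 \cdot \frac{1}{2} - 12 \cdot 46 \cdot \frac{1}{2}\right) - 11437} = \sqrt{- 12 \left(-6 + 12 + 3 \cdot 23 - 276\right) - 11437} = \sqrt{- 12 \left(-6 + 12 + 69 - 276\right) - 11437} = \sqrt{\left(-12\right) \left(-201\right) - 11437} = \sqrt{2412 - 11437} = \sqrt{-9025} = 95 i$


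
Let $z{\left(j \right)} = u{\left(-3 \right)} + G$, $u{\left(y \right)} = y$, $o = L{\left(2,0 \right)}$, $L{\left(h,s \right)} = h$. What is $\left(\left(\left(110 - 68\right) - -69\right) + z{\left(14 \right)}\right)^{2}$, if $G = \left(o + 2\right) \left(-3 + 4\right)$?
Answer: $12544$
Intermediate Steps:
$o = 2$
$G = 4$ ($G = \left(2 + 2\right) \left(-3 + 4\right) = 4 \cdot 1 = 4$)
$z{\left(j \right)} = 1$ ($z{\left(j \right)} = -3 + 4 = 1$)
$\left(\left(\left(110 - 68\right) - -69\right) + z{\left(14 \right)}\right)^{2} = \left(\left(\left(110 - 68\right) - -69\right) + 1\right)^{2} = \left(\left(42 + 69\right) + 1\right)^{2} = \left(111 + 1\right)^{2} = 112^{2} = 12544$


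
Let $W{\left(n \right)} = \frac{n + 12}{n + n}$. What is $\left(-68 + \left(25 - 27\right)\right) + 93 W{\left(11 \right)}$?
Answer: $\frac{599}{22} \approx 27.227$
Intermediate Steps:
$W{\left(n \right)} = \frac{12 + n}{2 n}$
$\left(-68 + \left(25 - 27\right)\right) + 93 W{\left(11 \right)} = \left(-68 + \left(25 - 27\right)\right) + 93 \frac{12 + 11}{2 \cdot 11} = \left(-68 - 2\right) + 93 \cdot \frac{1}{2} \cdot \frac{1}{11} \cdot 23 = -70 + 93 \cdot \frac{23}{22} = -70 + \frac{2139}{22} = \frac{599}{22}$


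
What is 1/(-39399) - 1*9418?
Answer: -371059783/39399 ≈ -9418.0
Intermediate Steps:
1/(-39399) - 1*9418 = -1/39399 - 9418 = -371059783/39399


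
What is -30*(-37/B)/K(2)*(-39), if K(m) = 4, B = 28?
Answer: -21645/56 ≈ -386.52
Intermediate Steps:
-30*(-37/B)/K(2)*(-39) = -30*(-37/28)/4*(-39) = -30*(-37*1/28)/4*(-39) = -(-555)/(14*4)*(-39) = -30*(-37/112)*(-39) = (555/56)*(-39) = -21645/56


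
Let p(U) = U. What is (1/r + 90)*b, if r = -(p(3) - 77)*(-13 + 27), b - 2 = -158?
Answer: -3636399/259 ≈ -14040.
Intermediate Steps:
b = -156 (b = 2 - 158 = -156)
r = 1036 (r = -(3 - 77)*(-13 + 27) = -(-74)*14 = -1*(-1036) = 1036)
(1/r + 90)*b = (1/1036 + 90)*(-156) = (93241/1036)*(-156) = -3636399/259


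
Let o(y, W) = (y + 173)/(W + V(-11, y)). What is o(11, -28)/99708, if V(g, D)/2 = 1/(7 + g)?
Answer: -92/1420839 ≈ -6.4750e-5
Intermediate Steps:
V(g, D) = 2/(7 + g)
o(y, W) = (173 + y)/(-1/2 + W) (o(y, W) = (y + 173)/(W + 2/(7 - 11)) = (173 + y)/(W + 2/(-4)) = (173 + y)/(W + 2*(-1/4)) = (173 + y)/(W - 1/2) = (173 + y)/(-1/2 + W))
o(11, -28)/99708 = (2*(173 + 11)/(-1 + 2*(-28)))/99708 = (2*184/(-1 - 56))*(1/99708) = (2*184/(-57))*(1/99708) = (2*(-1/57)*184)*(1/99708) = -368/57*1/99708 = -92/1420839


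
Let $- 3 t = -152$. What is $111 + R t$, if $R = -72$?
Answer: $-3537$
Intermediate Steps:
$t = \frac{152}{3}$ ($t = \left(- \frac{1}{3}\right) \left(-152\right) = \frac{152}{3} \approx 50.667$)
$111 + R t = 111 - 3648 = -3537$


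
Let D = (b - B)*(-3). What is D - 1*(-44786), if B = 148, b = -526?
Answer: 46808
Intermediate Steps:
D = 2022 (D = (-526 - 1*148)*(-3) = (-526 - 148)*(-3) = -674*(-3) = 2022)
D - 1*(-44786) = 2022 - 1*(-44786) = 2022 + 44786 = 46808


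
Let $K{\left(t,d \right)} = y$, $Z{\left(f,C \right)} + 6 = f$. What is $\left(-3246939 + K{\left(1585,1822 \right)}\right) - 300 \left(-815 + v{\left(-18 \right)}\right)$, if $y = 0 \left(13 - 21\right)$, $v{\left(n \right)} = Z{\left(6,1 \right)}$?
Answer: $-3002439$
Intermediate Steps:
$Z{\left(f,C \right)} = -6 + f$
$v{\left(n \right)} = 0$ ($v{\left(n \right)} = -6 + 6 = 0$)
$y = 0$ ($y = 0 \left(-8\right) = 0$)
$K{\left(t,d \right)} = 0$
$\left(-3246939 + K{\left(1585,1822 \right)}\right) - 300 \left(-815 + v{\left(-18 \right)}\right) = \left(-3246939 + 0\right) - 300 \left(-815 + 0\right) = -3246939 - -244500 = -3246939 + 244500 = -3002439$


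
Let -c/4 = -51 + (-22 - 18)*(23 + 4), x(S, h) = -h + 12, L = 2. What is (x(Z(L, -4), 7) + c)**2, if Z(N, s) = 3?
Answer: 20511841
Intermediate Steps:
x(S, h) = 12 - h
c = 4524 (c = -4*(-51 + (-22 - 18)*(23 + 4)) = -4*(-51 - 40*27) = -4*(-51 - 1080) = -4*(-1131) = 4524)
(x(Z(L, -4), 7) + c)**2 = ((12 - 1*7) + 4524)**2 = ((12 - 7) + 4524)**2 = (5 + 4524)**2 = 4529**2 = 20511841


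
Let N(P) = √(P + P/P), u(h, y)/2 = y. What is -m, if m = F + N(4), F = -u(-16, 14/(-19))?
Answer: -28/19 - √5 ≈ -3.7098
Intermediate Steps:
u(h, y) = 2*y
F = 28/19 (F = -2*14/(-19) = -2*14*(-1/19) = -2*(-14)/19 = -1*(-28/19) = 28/19 ≈ 1.4737)
N(P) = √(1 + P) (N(P) = √(P + 1) = √(1 + P))
m = 28/19 + √5 (m = 28/19 + √(1 + 4) = 28/19 + √5 ≈ 3.7098)
-m = -(28/19 + √5) = -28/19 - √5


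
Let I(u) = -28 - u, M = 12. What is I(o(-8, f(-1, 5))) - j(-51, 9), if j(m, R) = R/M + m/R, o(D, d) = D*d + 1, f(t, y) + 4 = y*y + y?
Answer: 2207/12 ≈ 183.92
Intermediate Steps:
f(t, y) = -4 + y + y² (f(t, y) = -4 + (y*y + y) = -4 + (y² + y) = -4 + (y + y²) = -4 + y + y²)
o(D, d) = 1 + D*d
j(m, R) = R/12 + m/R
I(o(-8, f(-1, 5))) - j(-51, 9) = (-28 - (1 - 8*(-4 + 5 + 5²))) - ((1/12)*9 - 51/9) = (-28 - (1 - 8*(-4 + 5 + 25))) - (¾ - 51*⅑) = (-28 - (1 - 8*26)) - (¾ - 17/3) = (-28 - (1 - 208)) - 1*(-59/12) = (-28 - 1*(-207)) + 59/12 = (-28 + 207) + 59/12 = 179 + 59/12 = 2207/12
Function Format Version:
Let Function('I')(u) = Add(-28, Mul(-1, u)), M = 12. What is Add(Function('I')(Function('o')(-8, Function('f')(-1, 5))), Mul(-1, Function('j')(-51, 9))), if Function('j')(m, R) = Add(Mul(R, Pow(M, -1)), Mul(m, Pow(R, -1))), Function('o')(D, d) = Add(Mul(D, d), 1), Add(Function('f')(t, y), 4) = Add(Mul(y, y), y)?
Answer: Rational(2207, 12) ≈ 183.92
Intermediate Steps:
Function('f')(t, y) = Add(-4, y, Pow(y, 2)) (Function('f')(t, y) = Add(-4, Add(Mul(y, y), y)) = Add(-4, Add(Pow(y, 2), y)) = Add(-4, Add(y, Pow(y, 2))) = Add(-4, y, Pow(y, 2)))
Function('o')(D, d) = Add(1, Mul(D, d))
Function('j')(m, R) = Add(Mul(Rational(1, 12), R), Mul(m, Pow(R, -1))) (Function('j')(m, R) = Add(Mul(R, Pow(12, -1)), Mul(m, Pow(R, -1))) = Add(Mul(R, Rational(1, 12)), Mul(m, Pow(R, -1))) = Add(Mul(Rational(1, 12), R), Mul(m, Pow(R, -1))))
Add(Function('I')(Function('o')(-8, Function('f')(-1, 5))), Mul(-1, Function('j')(-51, 9))) = Add(Add(-28, Mul(-1, Add(1, Mul(-8, Add(-4, 5, Pow(5, 2)))))), Mul(-1, Add(Mul(Rational(1, 12), 9), Mul(-51, Pow(9, -1))))) = Add(Add(-28, Mul(-1, Add(1, Mul(-8, Add(-4, 5, 25))))), Mul(-1, Add(Rational(3, 4), Mul(-51, Rational(1, 9))))) = Add(Add(-28, Mul(-1, Add(1, Mul(-8, 26)))), Mul(-1, Add(Rational(3, 4), Rational(-17, 3)))) = Add(Add(-28, Mul(-1, Add(1, -208))), Mul(-1, Rational(-59, 12))) = Add(Add(-28, Mul(-1, -207)), Rational(59, 12)) = Add(Add(-28, 207), Rational(59, 12)) = Add(179, Rational(59, 12)) = Rational(2207, 12)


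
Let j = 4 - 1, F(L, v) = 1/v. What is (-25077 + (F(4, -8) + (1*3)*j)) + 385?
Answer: -197465/8 ≈ -24683.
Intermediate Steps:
j = 3
(-25077 + (F(4, -8) + (1*3)*j)) + 385 = (-25077 + (1/(-8) + (1*3)*3)) + 385 = (-25077 + (-⅛ + 3*3)) + 385 = (-25077 + (-⅛ + 9)) + 385 = (-25077 + 71/8) + 385 = -200545/8 + 385 = -197465/8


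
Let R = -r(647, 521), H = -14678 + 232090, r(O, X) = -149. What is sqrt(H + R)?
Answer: sqrt(217561) ≈ 466.43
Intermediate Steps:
H = 217412
R = 149 (R = -1*(-149) = 149)
sqrt(H + R) = sqrt(217412 + 149) = sqrt(217561)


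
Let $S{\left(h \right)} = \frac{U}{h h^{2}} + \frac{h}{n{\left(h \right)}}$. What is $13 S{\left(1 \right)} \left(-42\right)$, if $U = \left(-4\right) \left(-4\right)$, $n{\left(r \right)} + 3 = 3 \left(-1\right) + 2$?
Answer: $- \frac{17199}{2} \approx -8599.5$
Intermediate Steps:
$n{\left(r \right)} = -4$ ($n{\left(r \right)} = -3 + \left(3 \left(-1\right) + 2\right) = -3 + \left(-3 + 2\right) = -3 - 1 = -4$)
$U = 16$
$S{\left(h \right)} = \frac{16}{h^{3}} - \frac{h}{4}$ ($S{\left(h \right)} = \frac{16}{h h^{2}} + \frac{h}{-4} = \frac{16}{h^{3}} + h \left(- \frac{1}{4}\right) = \frac{16}{h^{3}} - \frac{h}{4}$)
$13 S{\left(1 \right)} \left(-42\right) = 13 \left(16 \cdot 1^{-3} - \frac{1}{4}\right) \left(-42\right) = 13 \left(16 \cdot 1 - \frac{1}{4}\right) \left(-42\right) = 13 \left(16 - \frac{1}{4}\right) \left(-42\right) = 13 \cdot \frac{63}{4} \left(-42\right) = \frac{819}{4} \left(-42\right) = - \frac{17199}{2}$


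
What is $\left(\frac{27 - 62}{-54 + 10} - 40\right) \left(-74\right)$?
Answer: $\frac{63825}{22} \approx 2901.1$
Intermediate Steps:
$\left(\frac{27 - 62}{-54 + 10} - 40\right) \left(-74\right) = \left(- \frac{35}{-44} - 40\right) \left(-74\right) = \left(\left(-35\right) \left(- \frac{1}{44}\right) - 40\right) \left(-74\right) = \left(\frac{35}{44} - 40\right) \left(-74\right) = \left(- \frac{1725}{44}\right) \left(-74\right) = \frac{63825}{22}$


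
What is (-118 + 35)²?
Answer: 6889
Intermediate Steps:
(-118 + 35)² = (-83)² = 6889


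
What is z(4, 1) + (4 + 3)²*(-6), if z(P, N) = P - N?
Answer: -291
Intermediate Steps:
z(4, 1) + (4 + 3)²*(-6) = (4 - 1*1) + (4 + 3)²*(-6) = (4 - 1) + 7²*(-6) = 3 + 49*(-6) = 3 - 294 = -291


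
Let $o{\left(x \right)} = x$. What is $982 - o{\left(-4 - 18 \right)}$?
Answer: $1004$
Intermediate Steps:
$982 - o{\left(-4 - 18 \right)} = 982 - \left(-4 - 18\right) = 982 - -22 = 982 + 22 = 1004$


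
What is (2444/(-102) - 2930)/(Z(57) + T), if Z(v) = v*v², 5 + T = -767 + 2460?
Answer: -150652/9530931 ≈ -0.015807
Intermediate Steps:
T = 1688 (T = -5 + (-767 + 2460) = -5 + 1693 = 1688)
Z(v) = v³
(2444/(-102) - 2930)/(Z(57) + T) = (2444/(-102) - 2930)/(57³ + 1688) = (2444*(-1/102) - 2930)/(185193 + 1688) = (-1222/51 - 2930)/186881 = -150652/51*1/186881 = -150652/9530931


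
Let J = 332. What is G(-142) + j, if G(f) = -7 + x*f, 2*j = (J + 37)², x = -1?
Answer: 136431/2 ≈ 68216.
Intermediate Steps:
j = 136161/2 (j = (332 + 37)²/2 = (½)*369² = (½)*136161 = 136161/2 ≈ 68081.)
G(f) = -7 - f
G(-142) + j = (-7 - 1*(-142)) + 136161/2 = (-7 + 142) + 136161/2 = 135 + 136161/2 = 136431/2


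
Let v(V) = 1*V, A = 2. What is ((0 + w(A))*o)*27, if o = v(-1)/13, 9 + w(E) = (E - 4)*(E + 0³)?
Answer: 27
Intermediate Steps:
v(V) = V
w(E) = -9 + E*(-4 + E) (w(E) = -9 + (E - 4)*(E + 0³) = -9 + (-4 + E)*(E + 0) = -9 + (-4 + E)*E = -9 + E*(-4 + E))
o = -1/13 ≈ -0.076923
((0 + w(A))*o)*27 = ((0 + (-9 + 2² - 4*2))*(-1/13))*27 = ((0 + (-9 + 4 - 8))*(-1/13))*27 = ((0 - 13)*(-1/13))*27 = -13*(-1/13)*27 = 1*27 = 27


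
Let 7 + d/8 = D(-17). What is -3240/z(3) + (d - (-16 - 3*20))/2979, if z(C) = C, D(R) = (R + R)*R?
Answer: -356964/331 ≈ -1078.4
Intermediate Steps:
D(R) = 2*R² (D(R) = (2*R)*R = 2*R²)
d = 4568 (d = -56 + 8*(2*(-17)²) = -56 + 8*(2*289) = -56 + 8*578 = -56 + 4624 = 4568)
-3240/z(3) + (d - (-16 - 3*20))/2979 = -3240/3 + (4568 - (-16 - 3*20))/2979 = -3240*⅓ + (4568 - (-16 - 60))*(1/2979) = -1080 + (4568 - 1*(-76))*(1/2979) = -1080 + (4568 + 76)*(1/2979) = -1080 + 4644*(1/2979) = -1080 + 516/331 = -356964/331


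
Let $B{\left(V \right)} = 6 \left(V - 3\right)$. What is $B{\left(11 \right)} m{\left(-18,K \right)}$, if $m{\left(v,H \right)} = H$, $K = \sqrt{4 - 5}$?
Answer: $48 i \approx 48.0 i$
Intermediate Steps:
$B{\left(V \right)} = -18 + 6 V$ ($B{\left(V \right)} = 6 \left(-3 + V\right) = -18 + 6 V$)
$K = i$ ($K = \sqrt{-1} = i \approx 1.0 i$)
$B{\left(11 \right)} m{\left(-18,K \right)} = \left(-18 + 6 \cdot 11\right) i = \left(-18 + 66\right) i = 48 i$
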